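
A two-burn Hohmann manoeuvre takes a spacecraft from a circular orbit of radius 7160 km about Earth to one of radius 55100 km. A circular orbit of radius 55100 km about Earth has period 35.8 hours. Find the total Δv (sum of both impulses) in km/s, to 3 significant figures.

Δv = 3.86 km/s

From Kepler's third law T² = 4π²r³/μ at r = 55100 km, T = 35.8 hours = 35.8 × 3600 s = 1.2888×10^5 s: μ = 4π²r³/T² = 3.97597×10^5 km³/s².
Transfer-ellipse semi-major axis a_t = (r₁ + r₂)/2 = (7160 + 55100)/2 = 31130 km.
Circular speed at r₁: v₁ = √(μ/r₁) = √(3.97597×10^5/7160) = 7.452 km/s.
On the transfer ellipse at r₁, vis-viva gives v_p = √[μ(2/r₁ − 1/a_t)] = 9.914 km/s.
First burn Δv₁ = |v_p − v₁| = 2.462 km/s.
Circular speed at r₂: v₂ = √(μ/r₂) = 2.686 km/s.
Transfer-orbit speed at r₂: v_a = √[μ(2/r₂ − 1/a_t)] = 1.288 km/s.
Second burn Δv₂ = |v₂ − v_a| = 1.398 km/s.
Δv = Δv₁ + Δv₂ = 2.462 + 1.398 = 3.860 km/s.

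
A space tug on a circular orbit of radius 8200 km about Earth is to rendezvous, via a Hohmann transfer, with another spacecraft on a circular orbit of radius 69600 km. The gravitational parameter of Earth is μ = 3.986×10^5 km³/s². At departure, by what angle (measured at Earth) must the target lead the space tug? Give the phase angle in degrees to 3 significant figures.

The Hohmann ellipse has a_t = (r₁ + r₂)/2 = 38900 km.
The half-period of the transfer ellipse is t = π√(a_t³/μ) = 38177 s.
Target angular speed ω₂ = √(μ/r₂³) = 3.4384×10^-5 rad/s.
Angle swept by the target during transfer: ω₂·t = 1.3127 rad = 75.21°.
The space tug traverses 180° on the transfer ellipse, so the target must lead by 180° − 75.21° = 105°.

φ = 105°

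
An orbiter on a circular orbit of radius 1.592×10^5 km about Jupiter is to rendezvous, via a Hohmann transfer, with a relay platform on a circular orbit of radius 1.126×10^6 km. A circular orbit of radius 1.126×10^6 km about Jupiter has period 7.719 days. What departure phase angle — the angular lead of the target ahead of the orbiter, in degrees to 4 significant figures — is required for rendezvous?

φ = 102.4°

From Kepler's third law T² = 4π²r³/μ at r = 1.126×10^6 km, T = 7.719 days = 7.719 × 86400 s = 6.669216×10^5 s: μ = 4π²r³/T² = 1.26714×10^8 km³/s².
Transfer-ellipse semi-major axis a_t = (r₁ + r₂)/2 = (1.592×10^5 + 1.126×10^6)/2 = 6.426×10^5 km.
Transfer time t = π√(a_t³/μ) = 1.4376×10^5 s.
The target's mean motion on its circular orbit is ω₂ = √(μ/r₂³) = 9.4212×10^-6 rad/s.
Angle swept by the target during transfer: ω₂·t = 1.3544 rad = 77.60°.
The orbiter traverses 180° on the transfer ellipse, so the target must lead by 180° − 77.60° = 102.4°.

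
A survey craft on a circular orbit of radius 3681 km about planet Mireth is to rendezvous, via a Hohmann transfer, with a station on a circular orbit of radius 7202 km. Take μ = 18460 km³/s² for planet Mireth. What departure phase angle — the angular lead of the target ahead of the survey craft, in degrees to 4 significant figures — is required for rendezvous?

φ = 61.79°

Transfer-ellipse semi-major axis a_t = (r₁ + r₂)/2 = (3681 + 7202)/2 = 5441.5 km.
The half-period of the transfer ellipse is t = π√(a_t³/μ) = 9281 s.
Target angular speed ω₂ = √(μ/r₂³) = 2.223×10^-4 rad/s.
Angle swept by the target during transfer: ω₂·t = 2.0632 rad = 118.21°.
Arrival is 180° from departure on the ellipse, so φ = 180° − 118.21° = 61.79°.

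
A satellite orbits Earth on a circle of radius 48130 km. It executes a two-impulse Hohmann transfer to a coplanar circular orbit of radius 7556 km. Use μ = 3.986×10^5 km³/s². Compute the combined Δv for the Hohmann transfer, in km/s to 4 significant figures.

Transfer-ellipse semi-major axis a_t = (r₁ + r₂)/2 = (48130 + 7556)/2 = 27843 km.
Circular speed at r₁: v₁ = √(μ/r₁) = √(3.986×10^5/48130) = 2.878 km/s.
Transfer-orbit speed at r₁ (v² = μ(2/r − 1/a)): v_a = √[μ(2/r₁ − 1/a_t)] = 1.499 km/s.
First burn Δv₁ = |v_a − v₁| = 1.379 km/s.
Circular speed at r₂: v₂ = √(μ/r₂) = 7.263 km/s.
Transfer-orbit speed at r₂: v_p = √[μ(2/r₂ − 1/a_t)] = 9.549 km/s.
Second burn Δv₂ = |v₂ − v_p| = 2.286 km/s.
Δv = Δv₁ + Δv₂ = 1.379 + 2.286 = 3.665 km/s.

Δv = 3.665 km/s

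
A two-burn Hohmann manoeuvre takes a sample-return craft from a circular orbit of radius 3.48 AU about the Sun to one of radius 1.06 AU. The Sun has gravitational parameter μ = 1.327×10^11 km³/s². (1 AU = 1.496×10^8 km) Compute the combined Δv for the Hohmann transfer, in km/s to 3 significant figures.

In km: r₁ = 3.48 × 1.496×10^8 = 5.20608×10^8 km; r₂ = 1.06 × 1.496×10^8 = 1.58576×10^8 km.
Transfer-ellipse semi-major axis a_t = (r₁ + r₂)/2 = (5.20608×10^8 + 1.58576×10^8)/2 = 3.39592×10^8 km.
At r₁ the circular-orbit speed is v₁ = √(μ/r₁) = 15.96541 km/s.
On the transfer ellipse at r₁, vis-viva equation gives v_a = √[μ(2/r₁ − 1/a_t)] = 10.90988 km/s.
First burn Δv₁ = |v_a − v₁| = 5.05553 km/s.
Circular speed at r₂: v₂ = √(μ/r₂) = 28.92789 km/s.
Transfer-orbit speed at r₂: v_p = √[μ(2/r₂ − 1/a_t)] = 35.81735 km/s.
Second burn Δv₂ = |v₂ − v_p| = 6.88946 km/s.
Total Δv = Δv₁ + Δv₂ = 11.94 km/s.

Δv = 11.9 km/s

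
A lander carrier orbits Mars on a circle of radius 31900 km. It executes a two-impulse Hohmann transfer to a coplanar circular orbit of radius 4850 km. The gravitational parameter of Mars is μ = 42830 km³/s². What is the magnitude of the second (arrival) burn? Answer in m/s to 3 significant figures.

Δv₂ = 944 m/s

The Hohmann ellipse has a_t = (r₁ + r₂)/2 = 18375 km.
Circular speed at r = 4850 km: v_c = √(μ/r) = 2.9717 km/s.
Vis-viva on the transfer ellipse at r = 4850 km gives v_t = √[μ(2/r − 1/a_t)] = 3.9155 km/s.
Δv₂ = |v_t − v_c| = |3.9155 − 2.9717| = 0.9438 km/s.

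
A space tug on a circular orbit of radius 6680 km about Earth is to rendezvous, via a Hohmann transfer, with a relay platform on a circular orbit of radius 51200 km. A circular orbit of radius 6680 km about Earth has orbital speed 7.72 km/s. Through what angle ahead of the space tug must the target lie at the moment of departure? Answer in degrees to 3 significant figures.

φ = 104°

From the circular-orbit relation v² = μ/r at r = 6680 km: μ = v²r = (7.72)² × 6680 = 3.98117×10^5 km³/s².
Transfer-ellipse semi-major axis a_t = (r₁ + r₂)/2 = (6680 + 51200)/2 = 28940 km.
Transfer time t = π√(a_t³/μ) = 24510 s.
The target's mean motion on its circular orbit is ω₂ = √(μ/r₂³) = 5.446×10^-5 rad/s.
Angle swept by the target during transfer: ω₂·t = 1.335 rad = 76.49°.
The space tug traverses 180° on the transfer ellipse, so the target must lead by 180° − 76.49° = 104°.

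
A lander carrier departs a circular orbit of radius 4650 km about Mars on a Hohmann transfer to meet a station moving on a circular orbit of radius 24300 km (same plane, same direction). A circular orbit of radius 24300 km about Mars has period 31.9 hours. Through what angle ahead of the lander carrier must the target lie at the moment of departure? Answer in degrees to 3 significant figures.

φ = 97.2°

From Kepler's third law T² = 4π²r³/μ at r = 24300 km, T = 31.9 hours = 31.9 × 3600 s = 1.1484×10^5 s: μ = 4π²r³/T² = 42952.9 km³/s².
The Hohmann ellipse has a_t = (r₁ + r₂)/2 = 14475 km.
Transfer time t = π√(a_t³/μ) = 26398.645 s.
The target's mean motion on its circular orbit is ω₂ = √(μ/r₂³) = 5.4712516×10^-5 rad/s.
Angle swept by the target during transfer: ω₂·t = 1.444336 rad = 82.754°.
The lander carrier traverses 180° on the transfer ellipse, so the target must lead by 180° − 82.754° = 97.2°.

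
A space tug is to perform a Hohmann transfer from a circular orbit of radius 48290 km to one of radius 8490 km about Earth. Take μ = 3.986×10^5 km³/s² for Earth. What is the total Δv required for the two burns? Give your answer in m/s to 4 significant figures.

Semi-major axis of the transfer orbit: a_t = (48290 + 8490)/2 = 28390 km.
At r₁ the circular-orbit speed is v₁ = √(μ/r₁) = 2.873 km/s.
On the transfer ellipse at r₁, vis-viva gives v_a = √[μ(2/r₁ − 1/a_t)] = 1.571 km/s.
First burn Δv₁ = |v_a − v₁| = 1.302 km/s.
Circular speed at r₂: v₂ = √(μ/r₂) = 6.852 km/s.
Transfer-orbit speed at r₂: v_p = √[μ(2/r₂ − 1/a_t)] = 8.936 km/s.
Second burn Δv₂ = |v₂ − v_p| = 2.084 km/s.
Total Δv = Δv₁ + Δv₂ = 3.386 km/s.

Δv = 3386 m/s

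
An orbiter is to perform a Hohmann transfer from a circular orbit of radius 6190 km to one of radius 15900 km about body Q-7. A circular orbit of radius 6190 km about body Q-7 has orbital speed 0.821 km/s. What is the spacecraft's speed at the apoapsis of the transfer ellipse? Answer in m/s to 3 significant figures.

From the circular-orbit relation v² = μ/r at r = 6190 km: μ = v²r = (0.821)² × 6190 = 4172.31 km³/s².
Transfer-ellipse semi-major axis a_t = (r₁ + r₂)/2 = (6190 + 15900)/2 = 11045 km.
At apoapsis, r = 15900 km.
From the vis-viva equation, v = √[μ(2/r − 1/a_t)] = 0.3835 km/s.

v = 383 m/s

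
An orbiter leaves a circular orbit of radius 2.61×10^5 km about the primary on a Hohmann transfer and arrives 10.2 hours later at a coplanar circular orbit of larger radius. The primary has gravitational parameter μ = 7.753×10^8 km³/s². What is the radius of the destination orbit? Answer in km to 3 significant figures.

r₂ = 6.85×10^5 km

Transfer time t = 10.2 hours = 36720 s, and t = π√(a_t³/μ).
So a_t = (μ t²/π²)^(1/3) = (7.753×10^8 × (36720)² / π²)^(1/3) = 4.7314×10^5 km.
Since a_t = (r₁ + r₂)/2, r₂ = 2a_t − r₁ = 2×4.7314×10^5 − 2.610×10^5 = 6.8528×10^5 km.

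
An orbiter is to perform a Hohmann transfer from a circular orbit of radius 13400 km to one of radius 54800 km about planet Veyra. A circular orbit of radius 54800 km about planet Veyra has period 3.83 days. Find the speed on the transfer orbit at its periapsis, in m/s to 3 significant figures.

v = 2670 m/s

From Kepler's third law T² = 4π²r³/μ at r = 54800 km, T = 3.83 days = 3.83 × 86400 s = 3.30912×10^5 s: μ = 4π²r³/T² = 59330.3 km³/s².
Semi-major axis of the transfer orbit: a_t = (13400 + 54800)/2 = 34100 km.
The periapsis of the transfer ellipse is at r = 13400 km.
From the vis-viva equation, v = √[μ(2/r − 1/a_t)] = 2.667 km/s.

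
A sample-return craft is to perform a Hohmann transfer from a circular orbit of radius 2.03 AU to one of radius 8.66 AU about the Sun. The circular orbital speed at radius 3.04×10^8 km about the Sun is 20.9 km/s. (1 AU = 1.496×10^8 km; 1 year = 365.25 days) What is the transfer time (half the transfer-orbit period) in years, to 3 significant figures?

From the circular-orbit relation v² = μ/r at r = 3.04×10^8 km: μ = v²r = (20.9)² × 3.04×10^8 = 1.32790×10^11 km³/s².
In km: r₁ = 2.03 × 1.496×10^8 = 3.03688×10^8 km; r₂ = 8.66 × 1.496×10^8 = 1.295536×10^9 km.
Semi-major axis of the transfer orbit: a_t = (3.03688×10^8 + 1.295536×10^9)/2 = 7.99612×10^8 km.
By Kepler's third law the transfer-orbit period is T = 2π√(a_t³/μ), so t = T/2 = 1.949×10^8 s.
Converting: 1.949×10^8 s ÷ 3.15576×10^7 s/year (365.25 × 86400) = 6.18 years.

t = 6.18 years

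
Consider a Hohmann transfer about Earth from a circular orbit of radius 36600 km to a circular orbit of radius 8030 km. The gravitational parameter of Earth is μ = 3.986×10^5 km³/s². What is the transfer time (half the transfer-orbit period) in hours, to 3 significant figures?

t = 4.61 hours

The Hohmann ellipse has a_t = (r₁ + r₂)/2 = 22315 km.
Transfer time t = π√(a_t³/μ) = π√((22315)³ / 3.986×10^5) = 16590 s.
Converting: 16590 s ÷ 3600 s/hour = 4.61 hours.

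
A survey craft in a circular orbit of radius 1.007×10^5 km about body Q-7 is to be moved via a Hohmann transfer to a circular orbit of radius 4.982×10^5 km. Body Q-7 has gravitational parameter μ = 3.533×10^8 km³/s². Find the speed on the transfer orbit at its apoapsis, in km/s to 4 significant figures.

The Hohmann ellipse has a_t = (r₁ + r₂)/2 = 2.9945×10^5 km.
At apoapsis, r = 4.982×10^5 km.
Vis-viva: v = √[μ(2/r − 1/a_t)] = √[3.533×10^8 × (2/4.982×10^5 − 1/2.9945×10^5)] = 15.44 km/s.

v = 15.44 km/s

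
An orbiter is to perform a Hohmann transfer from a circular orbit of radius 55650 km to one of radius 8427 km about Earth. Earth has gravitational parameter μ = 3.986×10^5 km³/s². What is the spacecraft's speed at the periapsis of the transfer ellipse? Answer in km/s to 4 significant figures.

v = 9.064 km/s

Semi-major axis of the transfer orbit: a_t = (55650 + 8427)/2 = 32038.5 km.
At periapsis, r = 8427 km.
Applying v² = μ(2/r − 1/a_t): v = 9.064 km/s.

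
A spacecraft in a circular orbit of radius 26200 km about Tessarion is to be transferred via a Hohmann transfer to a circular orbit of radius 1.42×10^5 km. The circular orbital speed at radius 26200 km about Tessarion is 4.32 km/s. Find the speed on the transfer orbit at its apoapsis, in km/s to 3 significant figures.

From the circular-orbit relation v² = μ/r at r = 26200 km: μ = v²r = (4.32)² × 26200 = 4.88955×10^5 km³/s².
The Hohmann ellipse has a_t = (r₁ + r₂)/2 = 84100 km.
At apoapsis, r = 1.420×10^5 km.
From the vis-viva equation, v = √[μ(2/r − 1/a_t)] = 1.036 km/s.

v = 1.04 km/s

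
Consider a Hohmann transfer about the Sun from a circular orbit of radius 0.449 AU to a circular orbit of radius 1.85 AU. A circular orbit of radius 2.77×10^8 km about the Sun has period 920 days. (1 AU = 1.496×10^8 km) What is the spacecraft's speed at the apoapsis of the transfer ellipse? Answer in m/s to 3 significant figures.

v = 13700 m/s

From Kepler's third law T² = 4π²r³/μ at r = 2.77×10^8 km, T = 920 days = 920 × 86400 s = 7.9488×10^7 s: μ = 4π²r³/T² = 1.32799×10^11 km³/s².
In km: r₁ = 0.449 × 1.496×10^8 = 6.71704×10^7 km; r₂ = 1.85 × 1.496×10^8 = 2.7676×10^8 km.
Transfer-ellipse semi-major axis a_t = (r₁ + r₂)/2 = (6.71704×10^7 + 2.7676×10^8)/2 = 1.719652×10^8 km.
At apoapsis, r = 2.7676×10^8 km.
Applying v² = μ(2/r − 1/a_t): v = 13.69 km/s.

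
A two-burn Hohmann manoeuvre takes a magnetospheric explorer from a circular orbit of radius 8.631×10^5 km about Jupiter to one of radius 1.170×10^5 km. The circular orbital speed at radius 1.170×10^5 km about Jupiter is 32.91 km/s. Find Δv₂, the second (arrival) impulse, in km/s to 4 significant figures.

From the circular-orbit relation v² = μ/r at r = 1.170×10^5 km: μ = v²r = (32.91)² × 1.170×10^5 = 1.26719×10^8 km³/s².
The Hohmann ellipse has a_t = (r₁ + r₂)/2 = 4.9005×10^5 km.
Circular speed at r = 1.170×10^5 km: v_c = √(μ/r) = 32.91 km/s.
Vis-viva on the transfer ellipse at r = 1.170×10^5 km gives v_t = √[μ(2/r − 1/a_t)] = 43.68 km/s.
Δv₂ = |v_t − v_c| = |43.68 − 32.91| = 10.77 km/s.

Δv₂ = 10.77 km/s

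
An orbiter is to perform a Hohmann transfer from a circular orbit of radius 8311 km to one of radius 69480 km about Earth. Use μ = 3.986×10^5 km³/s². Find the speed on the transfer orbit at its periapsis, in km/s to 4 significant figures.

Semi-major axis of the transfer orbit: a_t = (8311 + 69480)/2 = 38895.5 km.
At periapsis, r = 8311 km.
Vis-viva: v = √[μ(2/r − 1/a_t)] = √[3.986×10^5 × (2/8311 − 1/38895.5)] = 9.256 km/s.

v = 9.256 km/s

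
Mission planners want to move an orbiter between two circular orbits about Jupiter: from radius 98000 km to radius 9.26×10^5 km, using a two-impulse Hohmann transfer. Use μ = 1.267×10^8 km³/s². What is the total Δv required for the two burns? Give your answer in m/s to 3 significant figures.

Transfer-ellipse semi-major axis a_t = (r₁ + r₂)/2 = (98000 + 9.260×10^5)/2 = 5.120×10^5 km.
At r₁ the circular-orbit speed is v₁ = √(μ/r₁) = 35.96 km/s.
On the transfer ellipse at r₁, vis-viva gives v_p = √[μ(2/r₁ − 1/a_t)] = 48.36 km/s.
First burn Δv₁ = |v_p − v₁| = 12.40 km/s.
Circular speed at r₂: v₂ = √(μ/r₂) = 11.6972 km/s.
Transfer-orbit speed at r₂: v_a = √[μ(2/r₂ − 1/a_t)] = 5.11754 km/s.
Second burn Δv₂ = |v₂ − v_a| = 6.580 km/s.
Δv = Δv₁ + Δv₂ = 12.40 + 6.580 = 18.98 km/s.

Δv = 19000 m/s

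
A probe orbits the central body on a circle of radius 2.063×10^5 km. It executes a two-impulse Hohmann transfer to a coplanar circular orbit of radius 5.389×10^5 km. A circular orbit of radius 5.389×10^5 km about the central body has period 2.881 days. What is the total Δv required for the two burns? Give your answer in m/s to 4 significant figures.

Δv = 7936 m/s

From Kepler's third law T² = 4π²r³/μ at r = 5.389×10^5 km, T = 2.881 days = 2.881 × 86400 s = 2.489184×10^5 s: μ = 4π²r³/T² = 9.97172×10^7 km³/s².
Semi-major axis of the transfer orbit: a_t = (2.063×10^5 + 5.389×10^5)/2 = 3.726×10^5 km.
Circular speed at r₁: v₁ = √(μ/r₁) = √(9.97172×10^7/2.063×10^5) = 21.985 km/s.
Transfer-orbit speed at r₁ (vis-viva): v_p = √[μ(2/r₁ − 1/a_t)] = 26.440 km/s.
First burn Δv₁ = |v_p − v₁| = 4.455 km/s.
Circular speed at r₂: v₂ = √(μ/r₂) = 13.603 km/s.
Transfer-orbit speed at r₂: v_a = √[μ(2/r₂ − 1/a_t)] = 10.122 km/s.
Second burn Δv₂ = |v₂ − v_a| = 3.481 km/s.
Δv = Δv₁ + Δv₂ = 4.455 + 3.481 = 7.936 km/s.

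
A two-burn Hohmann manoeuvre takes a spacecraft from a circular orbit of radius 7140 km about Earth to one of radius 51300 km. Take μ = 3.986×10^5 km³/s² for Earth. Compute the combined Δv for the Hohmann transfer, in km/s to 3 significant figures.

Δv = 3.84 km/s

Transfer-ellipse semi-major axis a_t = (r₁ + r₂)/2 = (7140 + 51300)/2 = 29220 km.
At r₁ the circular-orbit speed is v₁ = √(μ/r₁) = 7.472 km/s.
Transfer-orbit speed at r₁ (vis-viva): v_p = √[μ(2/r₁ − 1/a_t)] = 9.900 km/s.
First burn Δv₁ = |v_p − v₁| = 2.428 km/s.
Circular speed at r₂: v₂ = √(μ/r₂) = 2.7875 km/s.
Transfer-orbit speed at r₂: v_a = √[μ(2/r₂ − 1/a_t)] = 1.3779 km/s.
Second burn Δv₂ = |v₂ − v_a| = 1.410 km/s.
Total Δv = Δv₁ + Δv₂ = 3.838 km/s.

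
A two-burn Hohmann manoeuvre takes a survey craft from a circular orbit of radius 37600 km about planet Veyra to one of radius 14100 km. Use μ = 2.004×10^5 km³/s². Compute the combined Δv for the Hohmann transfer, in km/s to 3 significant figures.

Δv = 1.38 km/s

Semi-major axis of the transfer orbit: a_t = (37600 + 14100)/2 = 25850 km.
At r₁ the circular-orbit speed is v₁ = √(μ/r₁) = 2.3086 km/s.
On the transfer ellipse at r₁, v² = μ(2/r − 1/a) gives v_a = √[μ(2/r₁ − 1/a_t)] = 1.7050 km/s.
First burn Δv₁ = |v_a − v₁| = 0.6036 km/s.
Circular speed at r₂: v₂ = √(μ/r₂) = 3.7700 km/s.
Transfer-orbit speed at r₂: v_p = √[μ(2/r₂ − 1/a_t)] = 4.5468 km/s.
Second burn Δv₂ = |v₂ − v_p| = 0.7768 km/s.
Δv = Δv₁ + Δv₂ = 0.6036 + 0.7768 = 1.380 km/s.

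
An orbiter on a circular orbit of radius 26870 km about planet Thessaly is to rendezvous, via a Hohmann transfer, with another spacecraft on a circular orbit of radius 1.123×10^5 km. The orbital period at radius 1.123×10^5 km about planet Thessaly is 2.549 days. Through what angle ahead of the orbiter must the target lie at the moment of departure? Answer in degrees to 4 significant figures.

From Kepler's third law T² = 4π²r³/μ at r = 1.123×10^5 km, T = 2.549 days = 2.549 × 86400 s = 2.202336×10^5 s: μ = 4π²r³/T² = 1.15274×10^6 km³/s².
Transfer-ellipse semi-major axis a_t = (r₁ + r₂)/2 = (26870 + 1.123×10^5)/2 = 69585 km.
The half-period of the transfer ellipse is t = π√(a_t³/μ) = 53710.3 s.
The target's mean motion on its circular orbit is ω₂ = √(μ/r₂³) = 2.85296×10^-5 rad/s.
Angle swept by the target during transfer: ω₂·t = 1.53233 rad = 87.80°.
Arrival is 180° from departure on the ellipse, so φ = 180° − 87.80° = 92.20°.

φ = 92.20°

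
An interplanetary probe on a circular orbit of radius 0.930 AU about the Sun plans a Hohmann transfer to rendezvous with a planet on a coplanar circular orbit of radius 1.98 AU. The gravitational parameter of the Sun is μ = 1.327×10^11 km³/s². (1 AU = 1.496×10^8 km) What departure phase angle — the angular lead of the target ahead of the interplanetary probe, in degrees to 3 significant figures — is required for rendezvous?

In km: r₁ = 0.930 × 1.496×10^8 = 1.39128×10^8 km; r₂ = 1.98 × 1.496×10^8 = 2.96208×10^8 km.
Semi-major axis of the transfer orbit: a_t = (1.39128×10^8 + 2.96208×10^8)/2 = 2.17668×10^8 km.
The half-period of the transfer ellipse is t = π√(a_t³/μ) = 2.770×10^7 s.
Target angular speed ω₂ = √(μ/r₂³) = 7.146×10^-8 rad/s.
Angle swept by the target during transfer: ω₂·t = 1.979 rad = 113.4°.
The interplanetary probe traverses 180° on the transfer ellipse, so the target must lead by 180° − 113.4° = 66.6°.

φ = 66.6°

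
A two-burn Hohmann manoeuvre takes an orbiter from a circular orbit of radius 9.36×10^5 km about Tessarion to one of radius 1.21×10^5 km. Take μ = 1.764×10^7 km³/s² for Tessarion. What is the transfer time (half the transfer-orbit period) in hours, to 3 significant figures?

t = 79.8 hours

Transfer-ellipse semi-major axis a_t = (r₁ + r₂)/2 = (9.360×10^5 + 1.210×10^5)/2 = 5.285×10^5 km.
By Kepler's third law the transfer-orbit period is T = 2π√(a_t³/μ), so t = T/2 = 2.874×10^5 s.
Converting: 2.874×10^5 s ÷ 3600 s/hour = 79.8 hours.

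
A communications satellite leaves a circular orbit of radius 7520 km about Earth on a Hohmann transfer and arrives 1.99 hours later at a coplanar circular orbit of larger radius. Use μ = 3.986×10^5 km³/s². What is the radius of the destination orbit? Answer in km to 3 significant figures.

r₂ = 18000 km

Transfer time t = 1.99 hours = 7164 s, and t = π√(a_t³/μ).
So a_t = (μ t²/π²)^(1/3) = (3.986×10^5 × (7164)² / π²)^(1/3) = 12750 km.
Since a_t = (r₁ + r₂)/2, r₂ = 2a_t − r₁ = 2×12750 − 7520 = 17980 km.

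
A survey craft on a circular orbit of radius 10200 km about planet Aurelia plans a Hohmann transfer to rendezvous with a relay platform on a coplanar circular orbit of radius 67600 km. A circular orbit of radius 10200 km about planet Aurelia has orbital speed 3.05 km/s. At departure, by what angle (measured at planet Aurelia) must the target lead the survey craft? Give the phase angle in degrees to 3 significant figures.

φ = 101°

From the circular-orbit relation v² = μ/r at r = 10200 km: μ = v²r = (3.05)² × 10200 = 94885.5 km³/s².
Transfer-ellipse semi-major axis a_t = (r₁ + r₂)/2 = (10200 + 67600)/2 = 38900 km.
Transfer time t = π√(a_t³/μ) = 78248 s.
Target angular speed ω₂ = √(μ/r₂³) = 1.7526×10^-5 rad/s.
Angle swept by the target during transfer: ω₂·t = 1.37137 rad = 78.57°.
The survey craft traverses 180° on the transfer ellipse, so the target must lead by 180° − 78.57° = 101°.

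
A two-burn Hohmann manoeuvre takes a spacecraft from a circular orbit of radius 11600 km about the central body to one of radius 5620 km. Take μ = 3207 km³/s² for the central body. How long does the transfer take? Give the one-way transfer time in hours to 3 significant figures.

t = 12.3 hours

Transfer-ellipse semi-major axis a_t = (r₁ + r₂)/2 = (11600 + 5620)/2 = 8610 km.
Transfer time t = π√(a_t³/μ) = π√((8610)³ / 3207) = 44320 s.
Converting: 44320 s ÷ 3600 s/hour = 12.3 hours.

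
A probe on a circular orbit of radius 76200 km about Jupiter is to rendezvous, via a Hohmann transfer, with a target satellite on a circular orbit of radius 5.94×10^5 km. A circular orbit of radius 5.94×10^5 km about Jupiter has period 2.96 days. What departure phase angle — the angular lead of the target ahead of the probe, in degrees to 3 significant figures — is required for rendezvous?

From Kepler's third law T² = 4π²r³/μ at r = 5.94×10^5 km, T = 2.96 days = 2.96 × 86400 s = 2.55744×10^5 s: μ = 4π²r³/T² = 1.26505×10^8 km³/s².
Transfer-ellipse semi-major axis a_t = (r₁ + r₂)/2 = (76200 + 5.940×10^5)/2 = 3.351×10^5 km.
The half-period of the transfer ellipse is t = π√(a_t³/μ) = 54180 s.
Target angular speed ω₂ = √(μ/r₂³) = 2.457×10^-5 rad/s.
Angle swept by the target during transfer: ω₂·t = 1.3312 rad = 76.27°.
The probe traverses 180° on the transfer ellipse, so the target must lead by 180° − 76.27° = 104°.

φ = 104°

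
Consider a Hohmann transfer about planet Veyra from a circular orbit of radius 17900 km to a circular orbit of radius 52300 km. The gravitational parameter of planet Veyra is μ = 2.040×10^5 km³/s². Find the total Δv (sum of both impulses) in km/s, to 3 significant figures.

Semi-major axis of the transfer orbit: a_t = (17900 + 52300)/2 = 35100 km.
At r₁ the circular-orbit speed is v₁ = √(μ/r₁) = 3.37589 km/s.
On the transfer ellipse at r₁, vis-viva gives v_p = √[μ(2/r₁ − 1/a_t)] = 4.12084 km/s.
First burn Δv₁ = |v_p − v₁| = 0.74495 km/s.
At r₂, v₂ = √(μ/r₂) = 1.9750 km/s.
Transfer-orbit speed at r₂: v_a = √[μ(2/r₂ − 1/a_t)] = 1.4104 km/s.
Second burn Δv₂ = |v₂ − v_a| = 0.56460 km/s.
Total Δv = Δv₁ + Δv₂ = 1.310 km/s.

Δv = 1.31 km/s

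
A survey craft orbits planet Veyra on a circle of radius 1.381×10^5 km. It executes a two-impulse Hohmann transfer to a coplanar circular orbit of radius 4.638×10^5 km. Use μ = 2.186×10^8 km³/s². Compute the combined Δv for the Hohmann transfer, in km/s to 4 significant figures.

The Hohmann ellipse has a_t = (r₁ + r₂)/2 = 3.0095×10^5 km.
Circular speed at r₁: v₁ = √(μ/r₁) = √(2.186×10^8/1.381×10^5) = 39.786 km/s.
Transfer-orbit speed at r₁ (vis-viva equation): v_p = √[μ(2/r₁ − 1/a_t)] = 49.391 km/s.
First burn Δv₁ = |v_p − v₁| = 9.605 km/s.
At r₂, v₂ = √(μ/r₂) = 21.710 km/s.
Transfer-orbit speed at r₂: v_a = √[μ(2/r₂ − 1/a_t)] = 14.707 km/s.
Second burn Δv₂ = |v₂ − v_a| = 7.003 km/s.
Total Δv = Δv₁ + Δv₂ = 16.61 km/s.

Δv = 16.61 km/s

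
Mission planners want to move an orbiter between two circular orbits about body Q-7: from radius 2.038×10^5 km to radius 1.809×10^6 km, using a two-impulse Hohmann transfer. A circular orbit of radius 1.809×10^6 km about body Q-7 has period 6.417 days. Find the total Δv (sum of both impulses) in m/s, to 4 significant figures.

Δv = 32090 m/s

From Kepler's third law T² = 4π²r³/μ at r = 1.809×10^6 km, T = 6.417 days = 6.417 × 86400 s = 5.544288×10^5 s: μ = 4π²r³/T² = 7.60298×10^8 km³/s².
Semi-major axis of the transfer orbit: a_t = (2.038×10^5 + 1.809×10^6)/2 = 1.0064×10^6 km.
At r₁ the circular-orbit speed is v₁ = √(μ/r₁) = 61.08 km/s.
On the transfer ellipse at r₁, v² = μ(2/r − 1/a) gives v_p = √[μ(2/r₁ − 1/a_t)] = 81.89 km/s.
First burn Δv₁ = |v_p − v₁| = 20.81 km/s.
Circular speed at r₂: v₂ = √(μ/r₂) = 20.501 km/s.
Transfer-orbit speed at r₂: v_a = √[μ(2/r₂ − 1/a_t)] = 9.2255 km/s.
Second burn Δv₂ = |v₂ − v_a| = 11.28 km/s.
Δv = Δv₁ + Δv₂ = 20.81 + 11.28 = 32.09 km/s.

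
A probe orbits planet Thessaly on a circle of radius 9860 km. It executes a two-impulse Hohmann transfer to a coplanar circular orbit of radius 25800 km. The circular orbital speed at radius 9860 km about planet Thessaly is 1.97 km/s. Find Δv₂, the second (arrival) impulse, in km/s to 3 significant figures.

From the circular-orbit relation v² = μ/r at r = 9860 km: μ = v²r = (1.97)² × 9860 = 38265.7 km³/s².
Semi-major axis of the transfer orbit: a_t = (9860 + 25800)/2 = 17830 km.
On the circular orbit at r = 25800 km, v_c = √(μ/r) = 1.21785 km/s.
Transfer-orbit speed at the same r (vis-viva, a = a_t): v_t = √[μ(2/r − 1/a_t)] = 0.905644 km/s.
Δv₂ = |v_t − v_c| = |0.905644 − 1.21785| = 0.3122 km/s.

Δv₂ = 0.312 km/s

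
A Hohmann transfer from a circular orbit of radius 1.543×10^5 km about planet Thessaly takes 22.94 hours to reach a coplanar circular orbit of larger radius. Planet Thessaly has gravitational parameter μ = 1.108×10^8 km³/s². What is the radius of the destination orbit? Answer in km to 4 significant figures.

r₂ = 6.950×10^5 km

Transfer time t = 22.94 hours = 82584 s, and t = π√(a_t³/μ).
So a_t = (μ t²/π²)^(1/3) = (1.108×10^8 × (82584)² / π²)^(1/3) = 4.2463×10^5 km.
Since a_t = (r₁ + r₂)/2, r₂ = 2a_t − r₁ = 2×4.2463×10^5 − 1.543×10^5 = 6.9496×10^5 km.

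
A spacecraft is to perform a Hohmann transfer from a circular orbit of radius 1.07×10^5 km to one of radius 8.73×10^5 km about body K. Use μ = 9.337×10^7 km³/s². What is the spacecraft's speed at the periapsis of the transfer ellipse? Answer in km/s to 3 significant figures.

v = 39.4 km/s

Semi-major axis of the transfer orbit: a_t = (1.070×10^5 + 8.730×10^5)/2 = 4.900×10^5 km.
The periapsis of the transfer ellipse is at r = 1.070×10^5 km.
Applying v² = μ(2/r − 1/a_t): v = 39.43 km/s.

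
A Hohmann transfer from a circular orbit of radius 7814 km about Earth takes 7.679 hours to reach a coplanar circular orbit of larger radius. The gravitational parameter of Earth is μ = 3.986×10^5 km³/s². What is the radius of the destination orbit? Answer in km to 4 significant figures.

r₂ = 54920 km

Transfer time t = 7.679 hours = 27644.4 s, and t = π√(a_t³/μ).
So a_t = (μ t²/π²)^(1/3) = (3.986×10^5 × (27644.4)² / π²)^(1/3) = 31368 km.
Since a_t = (r₁ + r₂)/2, r₂ = 2a_t − r₁ = 2×31368 − 7814 = 54922 km.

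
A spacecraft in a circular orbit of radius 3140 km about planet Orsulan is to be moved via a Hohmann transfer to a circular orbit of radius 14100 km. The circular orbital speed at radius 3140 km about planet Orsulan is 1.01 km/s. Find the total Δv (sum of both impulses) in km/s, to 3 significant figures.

From the circular-orbit relation v² = μ/r at r = 3140 km: μ = v²r = (1.01)² × 3140 = 3203.11 km³/s².
Semi-major axis of the transfer orbit: a_t = (3140 + 14100)/2 = 8620 km.
Circular speed at r₁: v₁ = √(μ/r₁) = √(3203.11/3140) = 1.0100 km/s.
Transfer-orbit speed at r₁ (v² = μ(2/r − 1/a)): v_p = √[μ(2/r₁ − 1/a_t)] = 1.2917 km/s.
First burn Δv₁ = |v_p − v₁| = 0.2817 km/s.
At r₂, v₂ = √(μ/r₂) = 0.476625 km/s.
Transfer-orbit speed at r₂: v_a = √[μ(2/r₂ − 1/a_t)] = 0.287666 km/s.
Second burn Δv₂ = |v₂ − v_a| = 0.1890 km/s.
Δv = Δv₁ + Δv₂ = 0.2817 + 0.1890 = 0.4707 km/s.

Δv = 0.471 km/s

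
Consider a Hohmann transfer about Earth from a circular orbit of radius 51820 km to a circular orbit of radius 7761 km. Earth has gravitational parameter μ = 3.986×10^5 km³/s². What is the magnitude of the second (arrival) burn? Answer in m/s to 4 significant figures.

Semi-major axis of the transfer orbit: a_t = (51820 + 7761)/2 = 29790.5 km.
Circular speed at r = 7761 km: v_c = √(μ/r) = 7.167 km/s.
Vis-viva on the transfer ellipse at r = 7761 km gives v_t = √[μ(2/r − 1/a_t)] = 9.452 km/s.
Δv₂ = |v_t − v_c| = |9.452 − 7.167| = 2.285 km/s.

Δv₂ = 2285 m/s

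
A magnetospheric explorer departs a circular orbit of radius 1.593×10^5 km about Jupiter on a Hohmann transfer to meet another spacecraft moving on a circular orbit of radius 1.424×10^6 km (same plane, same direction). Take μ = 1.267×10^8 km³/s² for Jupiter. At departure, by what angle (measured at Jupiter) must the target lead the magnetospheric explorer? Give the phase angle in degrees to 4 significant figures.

The Hohmann ellipse has a_t = (r₁ + r₂)/2 = 7.9165×10^5 km.
Transfer time t = π√(a_t³/μ) = 1.9659×10^5 s.
The target's mean motion on its circular orbit is ω₂ = √(μ/r₂³) = 6.6240×10^-6 rad/s.
Angle swept by the target during transfer: ω₂·t = 1.3022 rad = 74.61°.
The magnetospheric explorer traverses 180° on the transfer ellipse, so the target must lead by 180° − 74.61° = 105.4°.

φ = 105.4°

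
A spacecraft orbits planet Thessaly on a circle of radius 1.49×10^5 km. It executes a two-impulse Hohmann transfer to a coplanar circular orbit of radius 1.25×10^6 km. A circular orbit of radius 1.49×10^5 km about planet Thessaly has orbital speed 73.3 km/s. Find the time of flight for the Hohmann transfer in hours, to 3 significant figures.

t = 18.0 hours

From the circular-orbit relation v² = μ/r at r = 1.49×10^5 km: μ = v²r = (73.3)² × 1.49×10^5 = 8.00561×10^8 km³/s².
Semi-major axis of the transfer orbit: a_t = (1.490×10^5 + 1.250×10^6)/2 = 6.995×10^5 km.
By Kepler's third law the transfer-orbit period is T = 2π√(a_t³/μ), so t = T/2 = 64960 s.
Converting: 64960 s ÷ 3600 s/hour = 18.0 hours.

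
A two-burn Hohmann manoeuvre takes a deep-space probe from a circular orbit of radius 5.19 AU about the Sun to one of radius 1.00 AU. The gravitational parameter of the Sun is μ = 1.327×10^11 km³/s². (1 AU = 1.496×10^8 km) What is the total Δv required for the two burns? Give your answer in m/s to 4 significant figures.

In km: r₁ = 5.19 × 1.496×10^8 = 7.76424×10^8 km; r₂ = 1.00 × 1.496×10^8 = 1.496×10^8 km.
The Hohmann ellipse has a_t = (r₁ + r₂)/2 = 4.63012×10^8 km.
At r₁ the circular-orbit speed is v₁ = √(μ/r₁) = 13.073 km/s.
Transfer-orbit speed at r₁ (vis-viva): v_a = √[μ(2/r₁ − 1/a_t)] = 7.4311 km/s.
First burn Δv₁ = |v_a − v₁| = 5.642 km/s.
Circular speed at r₂: v₂ = √(μ/r₂) = 29.783 km/s.
Transfer-orbit speed at r₂: v_p = √[μ(2/r₂ − 1/a_t)] = 38.568 km/s.
Second burn Δv₂ = |v₂ − v_p| = 8.785 km/s.
Total Δv = Δv₁ + Δv₂ = 14.43 km/s.

Δv = 14430 m/s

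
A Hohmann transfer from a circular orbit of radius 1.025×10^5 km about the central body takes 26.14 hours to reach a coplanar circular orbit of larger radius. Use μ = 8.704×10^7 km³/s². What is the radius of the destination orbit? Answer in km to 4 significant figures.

r₂ = 7.524×10^5 km

Transfer time t = 26.14 hours = 94104 s, and t = π√(a_t³/μ).
So a_t = (μ t²/π²)^(1/3) = (8.704×10^7 × (94104)² / π²)^(1/3) = 4.2744×10^5 km.
Since a_t = (r₁ + r₂)/2, r₂ = 2a_t − r₁ = 2×4.2744×10^5 − 1.025×10^5 = 7.5238×10^5 km.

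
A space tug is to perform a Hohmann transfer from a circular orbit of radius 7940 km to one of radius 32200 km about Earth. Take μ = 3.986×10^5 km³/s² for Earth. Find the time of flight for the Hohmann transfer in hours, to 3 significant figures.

Semi-major axis of the transfer orbit: a_t = (7940 + 32200)/2 = 20070 km.
By Kepler's third law the transfer-orbit period is T = 2π√(a_t³/μ), so t = T/2 = 14150 s.
Converting: 14150 s ÷ 3600 s/hour = 3.93 hours.

t = 3.93 hours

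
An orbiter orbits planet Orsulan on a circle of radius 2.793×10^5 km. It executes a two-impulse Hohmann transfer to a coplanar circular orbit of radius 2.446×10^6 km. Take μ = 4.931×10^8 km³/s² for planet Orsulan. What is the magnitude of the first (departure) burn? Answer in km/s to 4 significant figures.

Δv₁ = 14.28 km/s

The Hohmann ellipse has a_t = (r₁ + r₂)/2 = 1.36265×10^6 km.
On the circular orbit at r = 2.793×10^5 km, v_c = √(μ/r) = 42.018 km/s.
Vis-viva on the transfer ellipse at r = 2.793×10^5 km gives v_t = √[μ(2/r − 1/a_t)] = 56.295 km/s.
Δv₁ = |v_t − v_c| = |56.295 − 42.018| = 14.28 km/s.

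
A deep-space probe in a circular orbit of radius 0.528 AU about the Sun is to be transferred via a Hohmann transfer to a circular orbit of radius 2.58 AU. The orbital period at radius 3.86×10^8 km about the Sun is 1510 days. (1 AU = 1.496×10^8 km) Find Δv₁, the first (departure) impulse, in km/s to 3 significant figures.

Δv₁ = 11.9 km/s

From Kepler's third law T² = 4π²r³/μ at r = 3.86×10^8 km, T = 1510 days = 1510 × 86400 s = 1.30464×10^8 s: μ = 4π²r³/T² = 1.33395×10^11 km³/s².
In km: r₁ = 0.528 × 1.496×10^8 = 7.89888×10^7 km; r₂ = 2.58 × 1.496×10^8 = 3.85968×10^8 km.
Semi-major axis of the transfer orbit: a_t = (7.89888×10^7 + 3.85968×10^8)/2 = 2.324784×10^8 km.
Circular speed at r = 7.89888×10^7 km: v_c = √(μ/r) = 41.09 km/s.
Transfer-orbit speed at the same r (vis-viva, a = a_t): v_t = √[μ(2/r − 1/a_t)] = 52.95 km/s.
Δv₁ = |v_t − v_c| = |52.95 − 41.09| = 11.86 km/s.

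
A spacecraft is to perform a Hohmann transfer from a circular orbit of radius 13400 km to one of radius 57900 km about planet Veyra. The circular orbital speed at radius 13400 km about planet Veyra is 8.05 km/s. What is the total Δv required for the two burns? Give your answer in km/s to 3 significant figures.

From the circular-orbit relation v² = μ/r at r = 13400 km: μ = v²r = (8.05)² × 13400 = 8.68354×10^5 km³/s².
Semi-major axis of the transfer orbit: a_t = (13400 + 57900)/2 = 35650 km.
At r₁ the circular-orbit speed is v₁ = √(μ/r₁) = 8.0500 km/s.
Transfer-orbit speed at r₁ (vis-viva equation): v_p = √[μ(2/r₁ − 1/a_t)] = 10.259 km/s.
First burn Δv₁ = |v_p − v₁| = 2.209 km/s.
Circular speed at r₂: v₂ = √(μ/r₂) = 3.8727 km/s.
Transfer-orbit speed at r₂: v_a = √[μ(2/r₂ − 1/a_t)] = 2.3743 km/s.
Second burn Δv₂ = |v₂ − v_a| = 1.498 km/s.
Total Δv = Δv₁ + Δv₂ = 3.707 km/s.

Δv = 3.71 km/s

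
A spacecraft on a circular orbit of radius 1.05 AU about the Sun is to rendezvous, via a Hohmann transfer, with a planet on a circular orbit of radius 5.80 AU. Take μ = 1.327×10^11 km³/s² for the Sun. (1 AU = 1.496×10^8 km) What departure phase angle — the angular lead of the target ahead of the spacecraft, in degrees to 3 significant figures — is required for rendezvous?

φ = 98.3°

In km: r₁ = 1.05 × 1.496×10^8 = 1.5708×10^8 km; r₂ = 5.80 × 1.496×10^8 = 8.6768×10^8 km.
Transfer-ellipse semi-major axis a_t = (r₁ + r₂)/2 = (1.5708×10^8 + 8.6768×10^8)/2 = 5.1238×10^8 km.
The half-period of the transfer ellipse is t = π√(a_t³/μ) = 1.0002×10^8 s.
The target's mean motion on its circular orbit is ω₂ = √(μ/r₂³) = 1.4253×10^-8 rad/s.
Angle swept by the target during transfer: ω₂·t = 1.4256 rad = 81.68°.
The spacecraft traverses 180° on the transfer ellipse, so the target must lead by 180° − 81.68° = 98.3°.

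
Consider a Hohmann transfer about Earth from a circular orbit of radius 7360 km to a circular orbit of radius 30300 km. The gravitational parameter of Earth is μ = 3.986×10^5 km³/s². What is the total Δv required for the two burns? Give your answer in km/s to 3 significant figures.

Δv = 3.34 km/s

The Hohmann ellipse has a_t = (r₁ + r₂)/2 = 18830 km.
Circular speed at r₁: v₁ = √(μ/r₁) = √(3.986×10^5/7360) = 7.359 km/s.
On the transfer ellipse at r₁, vis-viva equation gives v_p = √[μ(2/r₁ − 1/a_t)] = 9.335 km/s.
First burn Δv₁ = |v_p − v₁| = 1.976 km/s.
Circular speed at r₂: v₂ = √(μ/r₂) = 3.627 km/s.
Transfer-orbit speed at r₂: v_a = √[μ(2/r₂ − 1/a_t)] = 2.268 km/s.
Second burn Δv₂ = |v₂ − v_a| = 1.359 km/s.
Total Δv = Δv₁ + Δv₂ = 3.335 km/s.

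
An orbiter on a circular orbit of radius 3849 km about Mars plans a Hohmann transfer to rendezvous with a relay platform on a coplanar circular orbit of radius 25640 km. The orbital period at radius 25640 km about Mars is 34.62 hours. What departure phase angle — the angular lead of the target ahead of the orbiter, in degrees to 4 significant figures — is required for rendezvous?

φ = 101.5°

From Kepler's third law T² = 4π²r³/μ at r = 25640 km, T = 34.62 hours = 34.62 × 3600 s = 1.24632×10^5 s: μ = 4π²r³/T² = 42840.5 km³/s².
Semi-major axis of the transfer orbit: a_t = (3849 + 25640)/2 = 14744.5 km.
Transfer time t = π√(a_t³/μ) = 27174.9 s.
The target's mean motion on its circular orbit is ω₂ = √(μ/r₂³) = 5.04139×10^-5 rad/s.
Angle swept by the target during transfer: ω₂·t = 1.36999 rad = 78.49°.
The orbiter traverses 180° on the transfer ellipse, so the target must lead by 180° − 78.49° = 101.5°.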